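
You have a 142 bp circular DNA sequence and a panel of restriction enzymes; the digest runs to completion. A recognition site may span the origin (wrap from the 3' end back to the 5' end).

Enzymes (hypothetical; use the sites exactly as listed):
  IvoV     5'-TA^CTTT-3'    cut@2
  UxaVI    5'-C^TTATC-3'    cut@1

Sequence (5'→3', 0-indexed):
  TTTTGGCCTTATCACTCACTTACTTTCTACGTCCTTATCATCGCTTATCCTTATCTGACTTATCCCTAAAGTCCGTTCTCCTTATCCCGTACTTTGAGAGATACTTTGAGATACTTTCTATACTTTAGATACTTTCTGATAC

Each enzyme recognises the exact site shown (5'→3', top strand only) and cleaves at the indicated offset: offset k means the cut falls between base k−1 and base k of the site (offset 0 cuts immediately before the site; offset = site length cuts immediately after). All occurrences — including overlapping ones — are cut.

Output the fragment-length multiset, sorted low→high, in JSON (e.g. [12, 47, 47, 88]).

[6,9,9,9,9,10,10,10,10,12,12,14,22]

Site scan:
  IvoV TACTTT/2: at [20, 89, 101, 111, 120, 129, 139] ⇒ [22, 91, 103, 113, 122, 131, 141]
  UxaVI CTTATC/1: at [7, 33, 43, 49, 58, 80] ⇒ [8, 34, 44, 50, 59, 81]

All cut coordinates (distinct, sorted): [8, 22, 34, 44, 50, 59, 81, 91, 103, 113, 122, 131, 141]

Fragments:
  8→22: 14 bp
  22→34: 12 bp
  34→44: 10 bp
  44→50: 6 bp
  50→59: 9 bp
  59→81: 22 bp
  81→91: 10 bp
  91→103: 12 bp
  103→113: 10 bp
  113→122: 9 bp
  122→131: 9 bp
  131→141: 10 bp
  141→8 (wrap): 142-141+8 = 9 bp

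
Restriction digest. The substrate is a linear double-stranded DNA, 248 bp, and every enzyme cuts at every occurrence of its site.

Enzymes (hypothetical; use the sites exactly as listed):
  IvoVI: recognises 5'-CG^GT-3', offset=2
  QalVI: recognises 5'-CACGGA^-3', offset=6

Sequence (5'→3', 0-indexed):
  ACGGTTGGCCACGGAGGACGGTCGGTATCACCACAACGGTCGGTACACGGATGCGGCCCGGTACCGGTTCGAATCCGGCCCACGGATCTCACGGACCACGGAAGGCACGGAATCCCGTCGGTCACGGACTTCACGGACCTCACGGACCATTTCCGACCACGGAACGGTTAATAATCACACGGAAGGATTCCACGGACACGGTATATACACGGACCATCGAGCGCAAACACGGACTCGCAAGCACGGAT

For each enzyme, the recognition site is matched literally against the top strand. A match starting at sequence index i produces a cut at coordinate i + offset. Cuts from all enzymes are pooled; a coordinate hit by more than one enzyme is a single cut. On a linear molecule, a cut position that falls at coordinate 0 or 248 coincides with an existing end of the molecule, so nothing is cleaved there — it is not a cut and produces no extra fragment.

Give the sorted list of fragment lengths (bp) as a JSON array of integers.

[1,3,3,4,4,4,5,6,7,8,9,9,9,9,9,9,9,12,13,13,14,14,17,17,20,20]

Per-enzyme occurrences:
  IvoVI CGGT/2: at [1, 18, 22, 36, 40, 58, 64, 118, 164, 198] ⇒ [3, 20, 24, 38, 42, 60, 66, 120, 166, 200]
  QalVI CACGGA/6: at [9, 45, 80, 89, 96, 105, 122, 131, 140, 157, 177, 190, 207, 227, 241] ⇒ [15, 51, 86, 95, 102, 111, 128, 137, 146, 163, 183, 196, 213, 233, 247]

All cut coordinates (distinct, sorted): [3, 15, 20, 24, 38, 42, 51, 60, 66, 86, 95, 102, 111, 120, 128, 137, 146, 163, 166, 183, 196, 200, 213, 233, 247]

Fragment lengths:
  [0,3): 3 bp
  [3,15): 12 bp
  [15,20): 5 bp
  [20,24): 4 bp
  [24,38): 14 bp
  [38,42): 4 bp
  [42,51): 9 bp
  [51,60): 9 bp
  [60,66): 6 bp
  [66,86): 20 bp
  [86,95): 9 bp
  [95,102): 7 bp
  [102,111): 9 bp
  [111,120): 9 bp
  [120,128): 8 bp
  [128,137): 9 bp
  [137,146): 9 bp
  [146,163): 17 bp
  [163,166): 3 bp
  [166,183): 17 bp
  [183,196): 13 bp
  [196,200): 4 bp
  [200,213): 13 bp
  [213,233): 20 bp
  [233,247): 14 bp
  [247,248): 1 bp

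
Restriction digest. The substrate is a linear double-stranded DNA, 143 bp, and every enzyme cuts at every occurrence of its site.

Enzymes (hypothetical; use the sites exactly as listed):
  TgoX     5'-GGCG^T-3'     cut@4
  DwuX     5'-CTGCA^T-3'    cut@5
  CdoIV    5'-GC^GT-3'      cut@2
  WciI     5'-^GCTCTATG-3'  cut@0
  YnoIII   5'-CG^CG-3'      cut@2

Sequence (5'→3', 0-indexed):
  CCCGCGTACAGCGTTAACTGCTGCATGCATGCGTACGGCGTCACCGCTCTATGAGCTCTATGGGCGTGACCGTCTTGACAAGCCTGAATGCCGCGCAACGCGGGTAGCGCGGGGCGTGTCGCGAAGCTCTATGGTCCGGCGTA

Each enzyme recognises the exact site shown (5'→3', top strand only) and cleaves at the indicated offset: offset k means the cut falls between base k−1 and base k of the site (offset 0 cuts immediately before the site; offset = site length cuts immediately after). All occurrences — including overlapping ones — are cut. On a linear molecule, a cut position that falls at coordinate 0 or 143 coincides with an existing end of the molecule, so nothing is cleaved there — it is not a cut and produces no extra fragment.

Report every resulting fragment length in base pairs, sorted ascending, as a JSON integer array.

[1,1,1,1,1,2,4,4,5,5,6,7,7,7,7,9,9,11,13,15,27]

Per-enzyme occurrences:
  TgoX GGCGT/4: at [36, 62, 112, 137] ⇒ [40, 66, 116, 141]
  DwuX CTGCAT/5: at [20] ⇒ [25]
  CdoIV GCGT/2: at [3, 10, 30, 37, 63, 113, 138] ⇒ [5, 12, 32, 39, 65, 115, 140]
  WciI GCTCTATG/0: at [45, 54, 125] ⇒ [45, 54, 125]
  YnoIII CGCG/2: at [2, 91, 98, 107, 119] ⇒ [4, 93, 100, 109, 121]

All cut coordinates (distinct, sorted): [4, 5, 12, 25, 32, 39, 40, 45, 54, 65, 66, 93, 100, 109, 115, 116, 121, 125, 140, 141]

Fragments:
  [0,4): 4 bp
  [4,5): 1 bp
  [5,12): 7 bp
  [12,25): 13 bp
  [25,32): 7 bp
  [32,39): 7 bp
  [39,40): 1 bp
  [40,45): 5 bp
  [45,54): 9 bp
  [54,65): 11 bp
  [65,66): 1 bp
  [66,93): 27 bp
  [93,100): 7 bp
  [100,109): 9 bp
  [109,115): 6 bp
  [115,116): 1 bp
  [116,121): 5 bp
  [121,125): 4 bp
  [125,140): 15 bp
  [140,141): 1 bp
  [141,143): 2 bp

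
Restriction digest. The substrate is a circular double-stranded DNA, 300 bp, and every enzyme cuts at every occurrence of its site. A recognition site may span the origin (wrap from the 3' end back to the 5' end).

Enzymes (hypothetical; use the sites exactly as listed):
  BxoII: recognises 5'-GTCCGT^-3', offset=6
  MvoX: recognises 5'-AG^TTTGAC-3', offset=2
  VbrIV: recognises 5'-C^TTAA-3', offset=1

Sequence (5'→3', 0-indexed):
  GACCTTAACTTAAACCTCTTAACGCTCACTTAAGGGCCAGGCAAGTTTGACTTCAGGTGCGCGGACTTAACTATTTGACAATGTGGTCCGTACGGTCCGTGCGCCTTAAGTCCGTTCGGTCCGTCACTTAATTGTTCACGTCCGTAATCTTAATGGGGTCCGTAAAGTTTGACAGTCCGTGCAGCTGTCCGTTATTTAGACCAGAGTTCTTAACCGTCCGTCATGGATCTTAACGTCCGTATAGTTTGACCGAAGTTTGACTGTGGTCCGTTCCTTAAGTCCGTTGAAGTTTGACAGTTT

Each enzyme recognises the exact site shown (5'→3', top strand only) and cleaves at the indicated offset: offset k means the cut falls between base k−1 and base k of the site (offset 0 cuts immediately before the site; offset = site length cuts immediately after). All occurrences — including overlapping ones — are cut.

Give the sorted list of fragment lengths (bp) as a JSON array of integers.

Site scan:
  BxoII (GTCCGT, off=6): starts [85, 94, 109, 118, 139, 157, 174, 186, 215, 234, 265, 278] → cuts [91, 100, 115, 124, 145, 163, 180, 192, 221, 240, 271, 284]
  MvoX (AGTTTGAC, off=2): starts [43, 165, 242, 253, 287, 295] → cuts [45, 167, 244, 255, 289, 297]
  VbrIV (CTTAA, off=1): starts [3, 8, 17, 28, 65, 104, 126, 148, 208, 228, 273] → cuts [4, 9, 18, 29, 66, 105, 127, 149, 209, 229, 274]

All cut coordinates (distinct, sorted): [4, 9, 18, 29, 45, 66, 91, 100, 105, 115, 124, 127, 145, 149, 163, 167, 180, 192, 209, 221, 229, 240, 244, 255, 271, 274, 284, 289, 297]

Fragment lengths:
  4→9: 5 bp
  9→18: 9 bp
  18→29: 11 bp
  29→45: 16 bp
  45→66: 21 bp
  66→91: 25 bp
  91→100: 9 bp
  100→105: 5 bp
  105→115: 10 bp
  115→124: 9 bp
  124→127: 3 bp
  127→145: 18 bp
  145→149: 4 bp
  149→163: 14 bp
  163→167: 4 bp
  167→180: 13 bp
  180→192: 12 bp
  192→209: 17 bp
  209→221: 12 bp
  221→229: 8 bp
  229→240: 11 bp
  240→244: 4 bp
  244→255: 11 bp
  255→271: 16 bp
  271→274: 3 bp
  274→284: 10 bp
  284→289: 5 bp
  289→297: 8 bp
  297→4 (wrap): 300-297+4 = 7 bp

[3,3,4,4,4,5,5,5,7,8,8,9,9,9,10,10,11,11,11,12,12,13,14,16,16,17,18,21,25]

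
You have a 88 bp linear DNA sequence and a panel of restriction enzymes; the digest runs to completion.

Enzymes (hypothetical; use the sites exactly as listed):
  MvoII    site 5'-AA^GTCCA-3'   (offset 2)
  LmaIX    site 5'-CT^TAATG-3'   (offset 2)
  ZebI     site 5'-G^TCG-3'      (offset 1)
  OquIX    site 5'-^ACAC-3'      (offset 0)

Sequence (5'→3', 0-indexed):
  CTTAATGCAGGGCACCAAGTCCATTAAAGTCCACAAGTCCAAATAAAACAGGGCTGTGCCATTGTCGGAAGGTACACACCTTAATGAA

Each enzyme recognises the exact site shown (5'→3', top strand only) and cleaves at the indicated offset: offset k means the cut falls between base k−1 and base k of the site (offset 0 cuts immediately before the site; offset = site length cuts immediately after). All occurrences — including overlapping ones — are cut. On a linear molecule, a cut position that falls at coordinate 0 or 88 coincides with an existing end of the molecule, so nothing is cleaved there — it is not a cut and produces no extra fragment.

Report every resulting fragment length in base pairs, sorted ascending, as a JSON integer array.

Per-enzyme occurrences:
  MvoII (AAGTCCA, off=2): starts [16, 26, 34] → cuts [18, 28, 36]
  LmaIX (CTTAATG, off=2): starts [0, 79] → cuts [2, 81]
  ZebI (GTCG, off=1): starts [63] → cuts [64]
  OquIX (ACAC, off=0): starts [73, 75] → cuts [73, 75]

Pooled cuts: [2, 18, 28, 36, 64, 73, 75, 81]

Fragments:
  [0,2): 2 bp
  [2,18): 16 bp
  [18,28): 10 bp
  [28,36): 8 bp
  [36,64): 28 bp
  [64,73): 9 bp
  [73,75): 2 bp
  [75,81): 6 bp
  [81,88): 7 bp

[2,2,6,7,8,9,10,16,28]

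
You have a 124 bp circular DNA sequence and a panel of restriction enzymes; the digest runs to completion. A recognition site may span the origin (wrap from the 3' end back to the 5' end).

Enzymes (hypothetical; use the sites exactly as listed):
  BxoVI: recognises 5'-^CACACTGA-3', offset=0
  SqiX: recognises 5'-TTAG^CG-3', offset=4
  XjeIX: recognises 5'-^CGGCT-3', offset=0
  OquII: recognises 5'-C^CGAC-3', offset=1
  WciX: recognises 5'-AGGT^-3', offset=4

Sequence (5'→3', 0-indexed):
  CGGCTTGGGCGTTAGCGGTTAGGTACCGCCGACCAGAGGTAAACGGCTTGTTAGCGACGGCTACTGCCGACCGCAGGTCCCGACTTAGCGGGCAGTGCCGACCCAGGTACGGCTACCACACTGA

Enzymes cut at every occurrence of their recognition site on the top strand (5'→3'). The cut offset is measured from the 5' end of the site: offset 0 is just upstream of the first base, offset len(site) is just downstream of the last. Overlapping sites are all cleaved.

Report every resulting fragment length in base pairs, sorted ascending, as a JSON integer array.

[1,2,3,3,5,7,8,8,9,10,10,10,11,11,11,15]

Per-enzyme occurrences:
  BxoVI (CACACTGA, off=0): starts [116] → cuts [116]
  SqiX (TTAGCG, off=4): starts [11, 50, 84] → cuts [15, 54, 88]
  XjeIX (CGGCT, off=0): starts [0, 43, 57, 109] → cuts [0, 43, 57, 109]
  OquII (CCGAC, off=1): starts [28, 66, 79, 97] → cuts [29, 67, 80, 98]
  WciX (AGGT, off=4): starts [20, 36, 74, 104] → cuts [24, 40, 78, 108]

All cut coordinates (distinct, sorted): [0, 15, 24, 29, 40, 43, 54, 57, 67, 78, 80, 88, 98, 108, 109, 116]

Fragment lengths:
  0→15: 15 bp
  15→24: 9 bp
  24→29: 5 bp
  29→40: 11 bp
  40→43: 3 bp
  43→54: 11 bp
  54→57: 3 bp
  57→67: 10 bp
  67→78: 11 bp
  78→80: 2 bp
  80→88: 8 bp
  88→98: 10 bp
  98→108: 10 bp
  108→109: 1 bp
  109→116: 7 bp
  116→0 (wrap): 124-116+0 = 8 bp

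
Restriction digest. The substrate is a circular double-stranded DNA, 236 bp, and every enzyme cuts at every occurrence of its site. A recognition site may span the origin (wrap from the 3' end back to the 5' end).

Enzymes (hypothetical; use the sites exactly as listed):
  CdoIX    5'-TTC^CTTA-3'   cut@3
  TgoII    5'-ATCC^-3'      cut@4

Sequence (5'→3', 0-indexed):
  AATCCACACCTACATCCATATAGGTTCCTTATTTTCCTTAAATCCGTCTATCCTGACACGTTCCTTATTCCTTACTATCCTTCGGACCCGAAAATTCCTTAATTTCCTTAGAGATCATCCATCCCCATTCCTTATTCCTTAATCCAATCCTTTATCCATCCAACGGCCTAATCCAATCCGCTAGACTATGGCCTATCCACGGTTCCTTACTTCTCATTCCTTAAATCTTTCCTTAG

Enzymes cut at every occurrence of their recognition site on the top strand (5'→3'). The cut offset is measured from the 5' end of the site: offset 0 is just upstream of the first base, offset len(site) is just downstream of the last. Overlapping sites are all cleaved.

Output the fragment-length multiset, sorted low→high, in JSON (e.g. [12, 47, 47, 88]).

[4,4,5,5,6,7,7,7,7,8,8,9,9,9,10,10,10,10,12,12,13,14,14,17,19]

Per-enzyme occurrences:
  CdoIX (TTCCTTA, off=3): starts [24, 33, 60, 67, 94, 103, 127, 134, 202, 216, 228] → cuts [27, 36, 63, 70, 97, 106, 130, 137, 205, 219, 231]
  TgoII (ATCC, off=4): starts [1, 13, 41, 49, 76, 116, 120, 141, 146, 153, 157, 170, 175, 194] → cuts [5, 17, 45, 53, 80, 120, 124, 145, 150, 157, 161, 174, 179, 198]

All cut coordinates (distinct, sorted): [5, 17, 27, 36, 45, 53, 63, 70, 80, 97, 106, 120, 124, 130, 137, 145, 150, 157, 161, 174, 179, 198, 205, 219, 231]

Fragments:
  5→17: 12 bp
  17→27: 10 bp
  27→36: 9 bp
  36→45: 9 bp
  45→53: 8 bp
  53→63: 10 bp
  63→70: 7 bp
  70→80: 10 bp
  80→97: 17 bp
  97→106: 9 bp
  106→120: 14 bp
  120→124: 4 bp
  124→130: 6 bp
  130→137: 7 bp
  137→145: 8 bp
  145→150: 5 bp
  150→157: 7 bp
  157→161: 4 bp
  161→174: 13 bp
  174→179: 5 bp
  179→198: 19 bp
  198→205: 7 bp
  205→219: 14 bp
  219→231: 12 bp
  231→5 (wrap): 236-231+5 = 10 bp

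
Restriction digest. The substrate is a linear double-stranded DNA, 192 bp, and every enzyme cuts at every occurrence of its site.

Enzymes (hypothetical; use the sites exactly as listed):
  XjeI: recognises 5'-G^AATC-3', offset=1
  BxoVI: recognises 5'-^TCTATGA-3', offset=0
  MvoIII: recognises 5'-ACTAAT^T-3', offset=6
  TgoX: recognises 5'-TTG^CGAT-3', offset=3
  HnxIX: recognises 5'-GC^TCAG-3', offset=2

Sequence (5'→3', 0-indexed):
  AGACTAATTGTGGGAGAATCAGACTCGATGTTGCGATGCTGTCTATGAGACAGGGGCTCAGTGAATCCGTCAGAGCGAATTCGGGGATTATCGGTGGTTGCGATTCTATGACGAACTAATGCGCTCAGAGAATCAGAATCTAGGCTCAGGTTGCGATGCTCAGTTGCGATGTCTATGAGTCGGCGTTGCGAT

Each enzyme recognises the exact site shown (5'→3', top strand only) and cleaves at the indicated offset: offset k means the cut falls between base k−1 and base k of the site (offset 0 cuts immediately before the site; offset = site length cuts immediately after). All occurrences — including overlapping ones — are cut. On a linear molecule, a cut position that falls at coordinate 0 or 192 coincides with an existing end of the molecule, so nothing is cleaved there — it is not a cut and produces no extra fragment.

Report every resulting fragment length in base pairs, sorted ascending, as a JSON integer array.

Site scan:
  XjeI (GAATC, off=1): starts [15, 62, 129, 135] → cuts [16, 63, 130, 136]
  BxoVI (TCTATGA, off=0): starts [41, 104, 171] → cuts [41, 104, 171]
  MvoIII (ACTAATT, off=6): starts [2] → cuts [8]
  TgoX (TTGCGAT, off=3): starts [30, 97, 150, 163, 185] → cuts [33, 100, 153, 166, 188]
  HnxIX (GCTCAG, off=2): starts [55, 122, 143, 157] → cuts [57, 124, 145, 159]

Pooled cuts: [8, 16, 33, 41, 57, 63, 100, 104, 124, 130, 136, 145, 153, 159, 166, 171, 188]

Fragments:
  [0,8): 8 bp
  [8,16): 8 bp
  [16,33): 17 bp
  [33,41): 8 bp
  [41,57): 16 bp
  [57,63): 6 bp
  [63,100): 37 bp
  [100,104): 4 bp
  [104,124): 20 bp
  [124,130): 6 bp
  [130,136): 6 bp
  [136,145): 9 bp
  [145,153): 8 bp
  [153,159): 6 bp
  [159,166): 7 bp
  [166,171): 5 bp
  [171,188): 17 bp
  [188,192): 4 bp

[4,4,5,6,6,6,6,7,8,8,8,8,9,16,17,17,20,37]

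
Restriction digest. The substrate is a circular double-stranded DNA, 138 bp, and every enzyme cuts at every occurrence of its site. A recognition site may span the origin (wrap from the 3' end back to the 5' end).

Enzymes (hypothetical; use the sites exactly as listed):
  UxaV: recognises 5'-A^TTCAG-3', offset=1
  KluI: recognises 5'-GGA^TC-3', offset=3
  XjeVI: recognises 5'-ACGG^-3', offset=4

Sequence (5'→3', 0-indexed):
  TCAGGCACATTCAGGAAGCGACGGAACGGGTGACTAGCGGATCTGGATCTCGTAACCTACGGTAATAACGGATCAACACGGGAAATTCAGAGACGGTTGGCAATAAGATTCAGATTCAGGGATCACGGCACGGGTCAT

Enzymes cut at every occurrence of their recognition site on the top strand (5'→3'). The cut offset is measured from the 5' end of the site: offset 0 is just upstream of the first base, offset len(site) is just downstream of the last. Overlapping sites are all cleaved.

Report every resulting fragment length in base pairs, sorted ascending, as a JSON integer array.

Site scan:
  UxaV ATTCAG/1: at [8, 84, 107, 113, 136] ⇒ [9, 85, 108, 114, 137]
  KluI GGATC/3: at [38, 44, 69, 119] ⇒ [41, 47, 72, 122]
  XjeVI ACGG/4: at [20, 25, 58, 67, 77, 92, 124, 129] ⇒ [24, 29, 62, 71, 81, 96, 128, 133]

All cut coordinates (distinct, sorted): [9, 24, 29, 41, 47, 62, 71, 72, 81, 85, 96, 108, 114, 122, 128, 133, 137]

Fragment lengths:
  9→24: 15 bp
  24→29: 5 bp
  29→41: 12 bp
  41→47: 6 bp
  47→62: 15 bp
  62→71: 9 bp
  71→72: 1 bp
  72→81: 9 bp
  81→85: 4 bp
  85→96: 11 bp
  96→108: 12 bp
  108→114: 6 bp
  114→122: 8 bp
  122→128: 6 bp
  128→133: 5 bp
  133→137: 4 bp
  137→9 (wrap): 138-137+9 = 10 bp

[1,4,4,5,5,6,6,6,8,9,9,10,11,12,12,15,15]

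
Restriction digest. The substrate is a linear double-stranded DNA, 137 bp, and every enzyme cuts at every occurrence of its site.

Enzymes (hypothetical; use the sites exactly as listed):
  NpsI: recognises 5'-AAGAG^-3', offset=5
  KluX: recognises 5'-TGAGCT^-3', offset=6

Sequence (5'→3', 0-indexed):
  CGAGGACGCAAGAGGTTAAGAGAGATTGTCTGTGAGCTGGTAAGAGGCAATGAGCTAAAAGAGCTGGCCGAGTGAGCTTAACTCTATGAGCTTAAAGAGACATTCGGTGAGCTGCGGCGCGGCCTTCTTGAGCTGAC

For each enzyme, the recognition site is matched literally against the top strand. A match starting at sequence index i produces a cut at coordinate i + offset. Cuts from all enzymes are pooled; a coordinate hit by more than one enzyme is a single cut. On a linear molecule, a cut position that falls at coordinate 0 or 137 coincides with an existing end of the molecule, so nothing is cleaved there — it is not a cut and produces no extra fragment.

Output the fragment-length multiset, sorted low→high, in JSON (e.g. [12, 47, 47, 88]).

[3,7,7,8,8,10,14,14,14,15,16,21]

Scan for sites:
  NpsI AAGAG/5: at [9, 17, 41, 58, 94] ⇒ [14, 22, 46, 63, 99]
  KluX TGAGCT/6: at [32, 50, 72, 86, 107, 128] ⇒ [38, 56, 78, 92, 113, 134]

Pooled cuts: [14, 22, 38, 46, 56, 63, 78, 92, 99, 113, 134]

Fragment lengths:
  [0,14): 14 bp
  [14,22): 8 bp
  [22,38): 16 bp
  [38,46): 8 bp
  [46,56): 10 bp
  [56,63): 7 bp
  [63,78): 15 bp
  [78,92): 14 bp
  [92,99): 7 bp
  [99,113): 14 bp
  [113,134): 21 bp
  [134,137): 3 bp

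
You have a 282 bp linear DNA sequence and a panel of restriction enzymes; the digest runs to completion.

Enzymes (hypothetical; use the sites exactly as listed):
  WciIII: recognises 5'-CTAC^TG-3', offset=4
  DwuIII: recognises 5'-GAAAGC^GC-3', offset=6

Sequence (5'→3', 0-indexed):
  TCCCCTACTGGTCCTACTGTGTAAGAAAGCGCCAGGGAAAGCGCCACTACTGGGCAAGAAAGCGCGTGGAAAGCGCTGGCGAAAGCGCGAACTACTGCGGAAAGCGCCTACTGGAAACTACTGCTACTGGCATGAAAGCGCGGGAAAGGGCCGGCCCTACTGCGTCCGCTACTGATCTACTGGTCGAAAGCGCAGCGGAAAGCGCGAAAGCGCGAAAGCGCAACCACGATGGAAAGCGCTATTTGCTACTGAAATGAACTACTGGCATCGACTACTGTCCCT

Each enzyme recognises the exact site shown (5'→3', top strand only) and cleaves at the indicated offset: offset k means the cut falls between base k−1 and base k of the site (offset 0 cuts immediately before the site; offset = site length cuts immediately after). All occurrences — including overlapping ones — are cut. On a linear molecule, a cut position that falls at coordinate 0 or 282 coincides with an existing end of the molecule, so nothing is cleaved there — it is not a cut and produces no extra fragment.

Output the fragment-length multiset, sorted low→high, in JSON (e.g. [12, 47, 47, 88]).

[6,6,7,8,8,8,8,8,9,9,10,10,11,11,12,12,12,12,12,12,13,13,13,13,18,21]

Site scan:
  WciIII CTACTG/4: at [4, 13, 46, 91, 107, 117, 123, 156, 168, 176, 245, 258, 271] ⇒ [8, 17, 50, 95, 111, 121, 127, 160, 172, 180, 249, 262, 275]
  DwuIII GAAAGCGC/6: at [24, 36, 57, 68, 80, 99, 133, 185, 197, 205, 213, 231] ⇒ [30, 42, 63, 74, 86, 105, 139, 191, 203, 211, 219, 237]

All cut coordinates (distinct, sorted): [8, 17, 30, 42, 50, 63, 74, 86, 95, 105, 111, 121, 127, 139, 160, 172, 180, 191, 203, 211, 219, 237, 249, 262, 275]

Fragments:
  [0,8): 8 bp
  [8,17): 9 bp
  [17,30): 13 bp
  [30,42): 12 bp
  [42,50): 8 bp
  [50,63): 13 bp
  [63,74): 11 bp
  [74,86): 12 bp
  [86,95): 9 bp
  [95,105): 10 bp
  [105,111): 6 bp
  [111,121): 10 bp
  [121,127): 6 bp
  [127,139): 12 bp
  [139,160): 21 bp
  [160,172): 12 bp
  [172,180): 8 bp
  [180,191): 11 bp
  [191,203): 12 bp
  [203,211): 8 bp
  [211,219): 8 bp
  [219,237): 18 bp
  [237,249): 12 bp
  [249,262): 13 bp
  [262,275): 13 bp
  [275,282): 7 bp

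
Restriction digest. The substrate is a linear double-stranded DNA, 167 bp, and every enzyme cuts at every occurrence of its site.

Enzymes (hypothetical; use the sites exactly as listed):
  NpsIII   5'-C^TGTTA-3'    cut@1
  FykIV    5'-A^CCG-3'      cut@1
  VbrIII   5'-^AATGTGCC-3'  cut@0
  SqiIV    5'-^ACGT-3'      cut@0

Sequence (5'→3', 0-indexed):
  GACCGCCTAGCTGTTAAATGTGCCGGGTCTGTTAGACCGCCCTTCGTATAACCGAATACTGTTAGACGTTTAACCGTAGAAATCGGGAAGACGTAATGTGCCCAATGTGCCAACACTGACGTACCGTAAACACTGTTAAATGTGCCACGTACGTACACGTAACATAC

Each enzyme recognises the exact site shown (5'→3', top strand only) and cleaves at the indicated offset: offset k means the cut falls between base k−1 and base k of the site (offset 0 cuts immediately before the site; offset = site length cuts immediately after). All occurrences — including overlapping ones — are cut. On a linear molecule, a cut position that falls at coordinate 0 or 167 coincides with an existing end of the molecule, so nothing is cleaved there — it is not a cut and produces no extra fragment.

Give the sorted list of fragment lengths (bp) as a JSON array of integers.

[2,4,4,5,5,5,6,6,7,8,8,8,9,9,10,11,13,15,15,17]

Site scan:
  NpsIII (CTGTTA, off=1): starts [10, 28, 58, 132] → cuts [11, 29, 59, 133]
  FykIV (ACCG, off=1): starts [1, 35, 50, 72, 122] → cuts [2, 36, 51, 73, 123]
  VbrIII (AATGTGCC, off=0): starts [16, 94, 103, 138] → cuts [16, 94, 103, 138]
  SqiIV (ACGT, off=0): starts [65, 90, 118, 146, 150, 156] → cuts [65, 90, 118, 146, 150, 156]

All cut coordinates (distinct, sorted): [2, 11, 16, 29, 36, 51, 59, 65, 73, 90, 94, 103, 118, 123, 133, 138, 146, 150, 156]

Fragment lengths:
  [0,2): 2 bp
  [2,11): 9 bp
  [11,16): 5 bp
  [16,29): 13 bp
  [29,36): 7 bp
  [36,51): 15 bp
  [51,59): 8 bp
  [59,65): 6 bp
  [65,73): 8 bp
  [73,90): 17 bp
  [90,94): 4 bp
  [94,103): 9 bp
  [103,118): 15 bp
  [118,123): 5 bp
  [123,133): 10 bp
  [133,138): 5 bp
  [138,146): 8 bp
  [146,150): 4 bp
  [150,156): 6 bp
  [156,167): 11 bp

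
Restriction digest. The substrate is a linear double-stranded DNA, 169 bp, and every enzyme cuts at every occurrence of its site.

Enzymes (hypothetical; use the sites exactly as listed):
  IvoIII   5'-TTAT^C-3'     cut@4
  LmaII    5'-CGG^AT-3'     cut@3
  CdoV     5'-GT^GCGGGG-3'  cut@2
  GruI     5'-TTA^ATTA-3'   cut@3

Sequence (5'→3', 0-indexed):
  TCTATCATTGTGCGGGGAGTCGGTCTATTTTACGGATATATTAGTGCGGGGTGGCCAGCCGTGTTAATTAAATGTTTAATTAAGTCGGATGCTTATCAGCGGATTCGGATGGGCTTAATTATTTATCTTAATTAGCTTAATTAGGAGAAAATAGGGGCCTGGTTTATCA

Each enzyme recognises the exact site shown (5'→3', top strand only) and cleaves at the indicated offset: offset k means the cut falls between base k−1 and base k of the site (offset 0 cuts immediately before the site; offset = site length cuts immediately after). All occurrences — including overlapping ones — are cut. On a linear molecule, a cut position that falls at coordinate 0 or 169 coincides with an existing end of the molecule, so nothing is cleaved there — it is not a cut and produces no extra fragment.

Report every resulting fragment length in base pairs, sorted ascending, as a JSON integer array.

Site scan:
  IvoIII (TTATC, off=4): starts [92, 122, 163] → cuts [96, 126, 167]
  LmaII (CGGAT, off=3): starts [32, 85, 99, 105] → cuts [35, 88, 102, 108]
  CdoV (GTGCGGGG, off=2): starts [9, 43] → cuts [11, 45]
  GruI (TTAATTA, off=3): starts [63, 75, 114, 127, 136] → cuts [66, 78, 117, 130, 139]

Pooled cuts: [11, 35, 45, 66, 78, 88, 96, 102, 108, 117, 126, 130, 139, 167]

Fragments:
  [0,11): 11 bp
  [11,35): 24 bp
  [35,45): 10 bp
  [45,66): 21 bp
  [66,78): 12 bp
  [78,88): 10 bp
  [88,96): 8 bp
  [96,102): 6 bp
  [102,108): 6 bp
  [108,117): 9 bp
  [117,126): 9 bp
  [126,130): 4 bp
  [130,139): 9 bp
  [139,167): 28 bp
  [167,169): 2 bp

[2,4,6,6,8,9,9,9,10,10,11,12,21,24,28]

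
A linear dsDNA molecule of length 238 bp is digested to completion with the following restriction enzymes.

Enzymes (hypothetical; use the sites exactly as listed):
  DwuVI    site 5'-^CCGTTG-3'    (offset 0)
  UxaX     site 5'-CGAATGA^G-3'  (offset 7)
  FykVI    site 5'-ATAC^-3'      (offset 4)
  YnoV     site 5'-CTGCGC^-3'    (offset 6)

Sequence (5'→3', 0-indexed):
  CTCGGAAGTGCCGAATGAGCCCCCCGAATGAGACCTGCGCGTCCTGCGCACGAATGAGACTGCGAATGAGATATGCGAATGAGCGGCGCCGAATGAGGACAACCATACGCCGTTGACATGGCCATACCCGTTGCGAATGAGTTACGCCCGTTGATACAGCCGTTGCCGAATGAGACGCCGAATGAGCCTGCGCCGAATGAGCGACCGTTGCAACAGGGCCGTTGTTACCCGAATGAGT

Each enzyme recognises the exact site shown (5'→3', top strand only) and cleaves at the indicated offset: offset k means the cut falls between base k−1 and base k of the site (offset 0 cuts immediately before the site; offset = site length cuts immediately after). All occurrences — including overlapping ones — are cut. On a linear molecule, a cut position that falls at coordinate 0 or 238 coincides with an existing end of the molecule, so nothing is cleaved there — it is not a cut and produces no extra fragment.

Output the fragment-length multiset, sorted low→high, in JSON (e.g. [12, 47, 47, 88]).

Site scan:
  DwuVI CCGTTG/0: at [109, 127, 147, 159, 204, 218] ⇒ [109, 127, 147, 159, 204, 218]
  UxaX CGAATGAG/7: at [11, 24, 50, 62, 75, 89, 133, 166, 178, 193, 229] ⇒ [18, 31, 57, 69, 82, 96, 140, 173, 185, 200, 236]
  FykVI ATAC/4: at [104, 123, 153] ⇒ [108, 127, 157]
  YnoV CTGCGC/6: at [34, 43, 187] ⇒ [40, 49, 193]

Pooled cuts: [18, 31, 40, 49, 57, 69, 82, 96, 108, 109, 127, 140, 147, 157, 159, 173, 185, 193, 200, 204, 218, 236]

Fragments:
  [0,18): 18 bp
  [18,31): 13 bp
  [31,40): 9 bp
  [40,49): 9 bp
  [49,57): 8 bp
  [57,69): 12 bp
  [69,82): 13 bp
  [82,96): 14 bp
  [96,108): 12 bp
  [108,109): 1 bp
  [109,127): 18 bp
  [127,140): 13 bp
  [140,147): 7 bp
  [147,157): 10 bp
  [157,159): 2 bp
  [159,173): 14 bp
  [173,185): 12 bp
  [185,193): 8 bp
  [193,200): 7 bp
  [200,204): 4 bp
  [204,218): 14 bp
  [218,236): 18 bp
  [236,238): 2 bp

[1,2,2,4,7,7,8,8,9,9,10,12,12,12,13,13,13,14,14,14,18,18,18]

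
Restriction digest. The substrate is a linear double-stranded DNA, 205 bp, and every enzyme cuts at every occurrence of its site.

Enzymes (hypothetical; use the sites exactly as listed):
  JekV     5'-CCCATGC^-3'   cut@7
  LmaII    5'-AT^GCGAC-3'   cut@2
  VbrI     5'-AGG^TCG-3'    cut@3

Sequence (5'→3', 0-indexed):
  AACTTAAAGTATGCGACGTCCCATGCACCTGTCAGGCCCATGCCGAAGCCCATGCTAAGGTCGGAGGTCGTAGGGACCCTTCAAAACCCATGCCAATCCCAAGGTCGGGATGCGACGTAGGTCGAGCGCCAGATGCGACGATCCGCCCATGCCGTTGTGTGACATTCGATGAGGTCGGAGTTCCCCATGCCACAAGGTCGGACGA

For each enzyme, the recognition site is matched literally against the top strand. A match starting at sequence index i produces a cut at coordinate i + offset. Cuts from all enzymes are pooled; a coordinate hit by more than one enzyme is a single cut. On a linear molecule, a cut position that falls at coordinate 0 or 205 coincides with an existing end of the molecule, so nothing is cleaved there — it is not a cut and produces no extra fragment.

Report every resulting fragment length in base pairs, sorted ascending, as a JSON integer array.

Scan for sites:
  JekV (CCCATGC, off=7): starts [19, 36, 48, 86, 145, 183] → cuts [26, 43, 55, 93, 152, 190]
  LmaII (ATGCGAC, off=2): starts [10, 109, 132] → cuts [12, 111, 134]
  VbrI (AGGTCG, off=3): starts [57, 64, 101, 118, 171, 194] → cuts [60, 67, 104, 121, 174, 197]

Pooled cuts: [12, 26, 43, 55, 60, 67, 93, 104, 111, 121, 134, 152, 174, 190, 197]

Fragment lengths:
  [0,12): 12 bp
  [12,26): 14 bp
  [26,43): 17 bp
  [43,55): 12 bp
  [55,60): 5 bp
  [60,67): 7 bp
  [67,93): 26 bp
  [93,104): 11 bp
  [104,111): 7 bp
  [111,121): 10 bp
  [121,134): 13 bp
  [134,152): 18 bp
  [152,174): 22 bp
  [174,190): 16 bp
  [190,197): 7 bp
  [197,205): 8 bp

[5,7,7,7,8,10,11,12,12,13,14,16,17,18,22,26]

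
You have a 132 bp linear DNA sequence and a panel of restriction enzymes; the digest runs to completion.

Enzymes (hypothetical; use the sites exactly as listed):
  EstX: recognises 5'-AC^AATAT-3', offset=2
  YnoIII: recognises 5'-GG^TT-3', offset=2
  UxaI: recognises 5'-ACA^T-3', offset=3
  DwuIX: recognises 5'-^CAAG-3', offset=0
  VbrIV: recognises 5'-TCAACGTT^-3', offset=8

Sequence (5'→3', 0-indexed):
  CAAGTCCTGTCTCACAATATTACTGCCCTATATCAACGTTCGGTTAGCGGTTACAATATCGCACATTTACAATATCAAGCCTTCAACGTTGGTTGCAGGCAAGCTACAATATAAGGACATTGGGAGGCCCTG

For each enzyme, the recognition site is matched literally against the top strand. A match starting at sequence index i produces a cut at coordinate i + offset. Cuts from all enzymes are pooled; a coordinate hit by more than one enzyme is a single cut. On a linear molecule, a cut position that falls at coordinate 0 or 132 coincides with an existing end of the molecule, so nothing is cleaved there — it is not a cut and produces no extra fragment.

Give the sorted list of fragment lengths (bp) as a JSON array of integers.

[2,3,4,5,5,7,7,8,11,12,13,15,15,25]

Scan for sites:
  EstX (ACAATAT, off=2): starts [13, 52, 68, 105] → cuts [15, 54, 70, 107]
  YnoIII (GGTT, off=2): starts [41, 48, 90] → cuts [43, 50, 92]
  UxaI (ACAT, off=3): starts [62, 116] → cuts [65, 119]
  DwuIX (CAAG, off=0): starts [0, 75, 99] → cuts [75, 99] (position 0 is a terminus of the linear molecule — no cut)
  VbrIV (TCAACGTT, off=8): starts [32, 82] → cuts [40, 90]

Pooled cuts: [15, 40, 43, 50, 54, 65, 70, 75, 90, 92, 99, 107, 119]

Fragments:
  [0,15): 15 bp
  [15,40): 25 bp
  [40,43): 3 bp
  [43,50): 7 bp
  [50,54): 4 bp
  [54,65): 11 bp
  [65,70): 5 bp
  [70,75): 5 bp
  [75,90): 15 bp
  [90,92): 2 bp
  [92,99): 7 bp
  [99,107): 8 bp
  [107,119): 12 bp
  [119,132): 13 bp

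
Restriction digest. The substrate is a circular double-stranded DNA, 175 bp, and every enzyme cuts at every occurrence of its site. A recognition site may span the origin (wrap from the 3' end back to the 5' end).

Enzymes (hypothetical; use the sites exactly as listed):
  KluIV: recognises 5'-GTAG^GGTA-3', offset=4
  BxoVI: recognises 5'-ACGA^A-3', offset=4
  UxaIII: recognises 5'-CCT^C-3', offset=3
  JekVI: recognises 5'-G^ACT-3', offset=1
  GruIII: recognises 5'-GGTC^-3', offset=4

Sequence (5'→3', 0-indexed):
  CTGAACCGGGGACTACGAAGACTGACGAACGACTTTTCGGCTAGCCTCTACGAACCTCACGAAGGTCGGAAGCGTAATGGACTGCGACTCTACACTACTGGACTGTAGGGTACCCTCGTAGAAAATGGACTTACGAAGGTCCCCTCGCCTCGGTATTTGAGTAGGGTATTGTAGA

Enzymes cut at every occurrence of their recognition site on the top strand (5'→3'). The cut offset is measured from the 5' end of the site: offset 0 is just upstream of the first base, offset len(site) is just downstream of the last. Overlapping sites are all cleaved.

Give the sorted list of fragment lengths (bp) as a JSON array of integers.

[2,3,4,4,5,5,5,5,6,6,7,7,8,8,8,10,12,12,13,14,15,16]

Scan for sites:
  KluIV (GTAGGGTA, off=4): starts [104, 160] → cuts [108, 164]
  BxoVI (ACGAA, off=4): starts [14, 24, 49, 58, 132] → cuts [18, 28, 53, 62, 136]
  UxaIII (CCTC, off=3): starts [44, 54, 113, 142, 147] → cuts [47, 57, 116, 145, 150]
  JekVI (GACT, off=1): starts [10, 19, 30, 79, 85, 100, 127, 173] → cuts [11, 20, 31, 80, 86, 101, 128, 174]
  GruIII (GGTC, off=4): starts [63, 137] → cuts [67, 141]

All cut coordinates (distinct, sorted): [11, 18, 20, 28, 31, 47, 53, 57, 62, 67, 80, 86, 101, 108, 116, 128, 136, 141, 145, 150, 164, 174]

Fragment lengths:
  11→18: 7 bp
  18→20: 2 bp
  20→28: 8 bp
  28→31: 3 bp
  31→47: 16 bp
  47→53: 6 bp
  53→57: 4 bp
  57→62: 5 bp
  62→67: 5 bp
  67→80: 13 bp
  80→86: 6 bp
  86→101: 15 bp
  101→108: 7 bp
  108→116: 8 bp
  116→128: 12 bp
  128→136: 8 bp
  136→141: 5 bp
  141→145: 4 bp
  145→150: 5 bp
  150→164: 14 bp
  164→174: 10 bp
  174→11 (wrap): 175-174+11 = 12 bp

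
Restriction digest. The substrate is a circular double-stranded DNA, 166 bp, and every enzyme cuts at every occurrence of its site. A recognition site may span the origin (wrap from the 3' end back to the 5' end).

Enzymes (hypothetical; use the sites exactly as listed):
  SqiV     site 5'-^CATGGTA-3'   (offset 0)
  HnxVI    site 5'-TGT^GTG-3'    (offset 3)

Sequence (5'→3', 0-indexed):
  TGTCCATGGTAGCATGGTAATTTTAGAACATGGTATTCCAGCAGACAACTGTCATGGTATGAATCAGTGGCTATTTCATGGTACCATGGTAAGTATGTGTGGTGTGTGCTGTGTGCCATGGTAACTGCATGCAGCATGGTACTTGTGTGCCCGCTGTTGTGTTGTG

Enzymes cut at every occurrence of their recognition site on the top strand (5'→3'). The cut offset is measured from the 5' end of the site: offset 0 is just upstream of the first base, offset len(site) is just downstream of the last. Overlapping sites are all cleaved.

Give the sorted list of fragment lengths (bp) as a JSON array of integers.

Per-enzyme occurrences:
  SqiV CATGGTA/0: at [4, 12, 28, 52, 76, 84, 116, 134] ⇒ [4, 12, 28, 52, 76, 84, 116, 134]
  HnxVI TGTGTG/3: at [95, 102, 109, 143, 162] ⇒ [98, 105, 112, 146, 165]

All cut coordinates (distinct, sorted): [4, 12, 28, 52, 76, 84, 98, 105, 112, 116, 134, 146, 165]

Fragments:
  4→12: 8 bp
  12→28: 16 bp
  28→52: 24 bp
  52→76: 24 bp
  76→84: 8 bp
  84→98: 14 bp
  98→105: 7 bp
  105→112: 7 bp
  112→116: 4 bp
  116→134: 18 bp
  134→146: 12 bp
  146→165: 19 bp
  165→4 (wrap): 166-165+4 = 5 bp

[4,5,7,7,8,8,12,14,16,18,19,24,24]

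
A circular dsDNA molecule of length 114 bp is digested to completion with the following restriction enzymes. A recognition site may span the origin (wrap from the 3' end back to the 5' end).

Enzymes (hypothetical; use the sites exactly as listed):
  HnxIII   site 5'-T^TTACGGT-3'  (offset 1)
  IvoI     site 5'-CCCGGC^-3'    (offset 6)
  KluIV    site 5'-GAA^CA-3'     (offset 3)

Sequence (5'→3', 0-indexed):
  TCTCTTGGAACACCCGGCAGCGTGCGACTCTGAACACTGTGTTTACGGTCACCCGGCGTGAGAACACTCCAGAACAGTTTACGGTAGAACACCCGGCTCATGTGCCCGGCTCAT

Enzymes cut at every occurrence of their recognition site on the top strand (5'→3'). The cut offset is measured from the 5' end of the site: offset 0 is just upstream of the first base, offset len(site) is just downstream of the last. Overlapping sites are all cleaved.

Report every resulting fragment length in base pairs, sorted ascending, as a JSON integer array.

Per-enzyme occurrences:
  HnxIII TTTACGGT/1: at [41, 77] ⇒ [42, 78]
  IvoI CCCGGC/6: at [12, 51, 91, 104] ⇒ [18, 57, 97, 110]
  KluIV GAACA/3: at [7, 31, 61, 71, 86] ⇒ [10, 34, 64, 74, 89]

All cut coordinates (distinct, sorted): [10, 18, 34, 42, 57, 64, 74, 78, 89, 97, 110]

Fragment lengths:
  10→18: 8 bp
  18→34: 16 bp
  34→42: 8 bp
  42→57: 15 bp
  57→64: 7 bp
  64→74: 10 bp
  74→78: 4 bp
  78→89: 11 bp
  89→97: 8 bp
  97→110: 13 bp
  110→10 (wrap): 114-110+10 = 14 bp

[4,7,8,8,8,10,11,13,14,15,16]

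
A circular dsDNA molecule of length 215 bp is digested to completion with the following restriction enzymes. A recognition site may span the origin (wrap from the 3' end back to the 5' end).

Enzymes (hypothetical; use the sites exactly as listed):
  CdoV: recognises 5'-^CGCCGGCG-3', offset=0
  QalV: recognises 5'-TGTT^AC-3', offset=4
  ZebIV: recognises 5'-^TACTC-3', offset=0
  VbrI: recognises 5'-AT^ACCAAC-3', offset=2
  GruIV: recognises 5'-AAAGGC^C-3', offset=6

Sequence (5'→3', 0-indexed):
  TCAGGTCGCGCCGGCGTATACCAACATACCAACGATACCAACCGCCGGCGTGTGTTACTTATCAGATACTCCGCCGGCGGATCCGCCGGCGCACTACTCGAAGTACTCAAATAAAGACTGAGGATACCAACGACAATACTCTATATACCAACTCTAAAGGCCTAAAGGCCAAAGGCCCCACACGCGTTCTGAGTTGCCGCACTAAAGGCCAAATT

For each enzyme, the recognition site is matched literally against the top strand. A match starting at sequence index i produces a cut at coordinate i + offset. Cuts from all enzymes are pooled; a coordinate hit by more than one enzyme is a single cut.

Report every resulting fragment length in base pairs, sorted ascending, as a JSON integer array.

[5,6,7,8,8,9,9,10,10,11,11,11,12,14,14,15,22,33]

Scan for sites:
  CdoV CGCCGGCG/0: at [8, 42, 71, 83] ⇒ [8, 42, 71, 83]
  QalV TGTTAC/4: at [52] ⇒ [56]
  ZebIV TACTC/0: at [66, 94, 103, 136] ⇒ [66, 94, 103, 136]
  VbrI ATACCAAC/2: at [17, 25, 34, 123, 144] ⇒ [19, 27, 36, 125, 146]
  GruIV AAAGGCC/6: at [155, 163, 170, 203] ⇒ [161, 169, 176, 209]

Pooled cuts: [8, 19, 27, 36, 42, 56, 66, 71, 83, 94, 103, 125, 136, 146, 161, 169, 176, 209]

Fragments:
  8→19: 11 bp
  19→27: 8 bp
  27→36: 9 bp
  36→42: 6 bp
  42→56: 14 bp
  56→66: 10 bp
  66→71: 5 bp
  71→83: 12 bp
  83→94: 11 bp
  94→103: 9 bp
  103→125: 22 bp
  125→136: 11 bp
  136→146: 10 bp
  146→161: 15 bp
  161→169: 8 bp
  169→176: 7 bp
  176→209: 33 bp
  209→8 (wrap): 215-209+8 = 14 bp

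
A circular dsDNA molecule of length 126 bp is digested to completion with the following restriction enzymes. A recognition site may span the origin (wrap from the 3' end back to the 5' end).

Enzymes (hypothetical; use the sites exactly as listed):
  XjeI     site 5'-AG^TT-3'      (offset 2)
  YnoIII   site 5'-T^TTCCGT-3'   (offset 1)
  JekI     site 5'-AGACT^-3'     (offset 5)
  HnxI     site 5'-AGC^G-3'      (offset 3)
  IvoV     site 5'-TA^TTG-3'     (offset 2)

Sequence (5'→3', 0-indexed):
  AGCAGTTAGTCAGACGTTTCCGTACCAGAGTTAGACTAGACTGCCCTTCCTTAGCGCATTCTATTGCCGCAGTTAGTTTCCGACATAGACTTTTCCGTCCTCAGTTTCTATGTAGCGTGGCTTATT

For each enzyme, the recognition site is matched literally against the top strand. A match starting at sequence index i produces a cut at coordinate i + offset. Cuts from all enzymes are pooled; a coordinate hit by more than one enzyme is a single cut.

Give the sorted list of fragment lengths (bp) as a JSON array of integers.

[1,4,5,7,8,9,12,12,12,13,13,15,15]

Scan for sites:
  XjeI (AGTT, off=2): starts [3, 28, 70, 74, 102] → cuts [5, 30, 72, 76, 104]
  YnoIII (TTTCCGT, off=1): starts [16, 91] → cuts [17, 92]
  JekI (AGACT, off=5): starts [32, 37, 86] → cuts [37, 42, 91]
  HnxI (AGCG, off=3): starts [52, 113] → cuts [55, 116]
  IvoV (TATTG, off=2): starts [61] → cuts [63]

Pooled cuts: [5, 17, 30, 37, 42, 55, 63, 72, 76, 91, 92, 104, 116]

Fragment lengths:
  5→17: 12 bp
  17→30: 13 bp
  30→37: 7 bp
  37→42: 5 bp
  42→55: 13 bp
  55→63: 8 bp
  63→72: 9 bp
  72→76: 4 bp
  76→91: 15 bp
  91→92: 1 bp
  92→104: 12 bp
  104→116: 12 bp
  116→5 (wrap): 126-116+5 = 15 bp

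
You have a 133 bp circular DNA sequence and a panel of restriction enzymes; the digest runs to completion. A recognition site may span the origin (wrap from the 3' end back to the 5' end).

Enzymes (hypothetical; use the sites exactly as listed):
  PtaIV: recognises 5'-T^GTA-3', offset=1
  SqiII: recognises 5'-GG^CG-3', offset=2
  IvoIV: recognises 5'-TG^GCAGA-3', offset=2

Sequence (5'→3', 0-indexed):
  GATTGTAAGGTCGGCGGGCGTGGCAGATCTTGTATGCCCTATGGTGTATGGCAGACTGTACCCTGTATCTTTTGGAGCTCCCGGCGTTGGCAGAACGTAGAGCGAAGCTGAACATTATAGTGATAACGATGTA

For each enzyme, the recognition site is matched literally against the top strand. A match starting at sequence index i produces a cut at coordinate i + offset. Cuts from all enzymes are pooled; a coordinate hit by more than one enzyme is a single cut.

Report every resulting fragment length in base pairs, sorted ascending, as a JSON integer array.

[4,4,5,5,7,7,7,9,10,14,20,41]

Per-enzyme occurrences:
  PtaIV TGTA/1: at [3, 30, 44, 56, 63, 129] ⇒ [4, 31, 45, 57, 64, 130]
  SqiII GGCG/2: at [12, 16, 82] ⇒ [14, 18, 84]
  IvoIV TGGCAGA/2: at [20, 48, 87] ⇒ [22, 50, 89]

All cut coordinates (distinct, sorted): [4, 14, 18, 22, 31, 45, 50, 57, 64, 84, 89, 130]

Fragments:
  4→14: 10 bp
  14→18: 4 bp
  18→22: 4 bp
  22→31: 9 bp
  31→45: 14 bp
  45→50: 5 bp
  50→57: 7 bp
  57→64: 7 bp
  64→84: 20 bp
  84→89: 5 bp
  89→130: 41 bp
  130→4 (wrap): 133-130+4 = 7 bp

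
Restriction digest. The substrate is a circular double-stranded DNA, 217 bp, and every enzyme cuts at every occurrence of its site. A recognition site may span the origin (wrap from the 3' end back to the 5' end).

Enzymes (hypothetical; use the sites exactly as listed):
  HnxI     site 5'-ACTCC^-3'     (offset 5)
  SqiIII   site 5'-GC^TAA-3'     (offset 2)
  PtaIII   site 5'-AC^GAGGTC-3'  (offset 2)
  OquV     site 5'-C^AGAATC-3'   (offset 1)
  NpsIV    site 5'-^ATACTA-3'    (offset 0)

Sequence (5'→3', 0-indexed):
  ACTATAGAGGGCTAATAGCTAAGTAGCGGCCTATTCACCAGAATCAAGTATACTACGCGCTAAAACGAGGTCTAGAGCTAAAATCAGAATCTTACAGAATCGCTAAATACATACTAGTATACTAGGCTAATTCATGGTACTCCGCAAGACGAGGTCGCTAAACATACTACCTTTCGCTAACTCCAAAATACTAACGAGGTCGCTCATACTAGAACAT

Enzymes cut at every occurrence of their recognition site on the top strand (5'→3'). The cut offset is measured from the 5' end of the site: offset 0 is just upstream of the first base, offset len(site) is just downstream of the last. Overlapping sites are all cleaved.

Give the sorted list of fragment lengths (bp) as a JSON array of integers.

[3,5,6,7,7,7,7,7,8,8,8,8,9,10,10,10,10,11,12,14,14,16,20]

Scan for sites:
  HnxI ACTCC/5: at [138, 179] ⇒ [143, 184]
  SqiIII GCTAA/2: at [10, 17, 58, 76, 101, 125, 156, 175] ⇒ [12, 19, 60, 78, 103, 127, 158, 177]
  PtaIII ACGAGGTC/2: at [64, 148, 193] ⇒ [66, 150, 195]
  OquV CAGAATC/1: at [38, 84, 94] ⇒ [39, 85, 95]
  NpsIV ATACTA/0: at [49, 110, 118, 163, 187, 205, 215] ⇒ [49, 110, 118, 163, 187, 205, 215]

All cut coordinates (distinct, sorted): [12, 19, 39, 49, 60, 66, 78, 85, 95, 103, 110, 118, 127, 143, 150, 158, 163, 177, 184, 187, 195, 205, 215]

Fragment lengths:
  12→19: 7 bp
  19→39: 20 bp
  39→49: 10 bp
  49→60: 11 bp
  60→66: 6 bp
  66→78: 12 bp
  78→85: 7 bp
  85→95: 10 bp
  95→103: 8 bp
  103→110: 7 bp
  110→118: 8 bp
  118→127: 9 bp
  127→143: 16 bp
  143→150: 7 bp
  150→158: 8 bp
  158→163: 5 bp
  163→177: 14 bp
  177→184: 7 bp
  184→187: 3 bp
  187→195: 8 bp
  195→205: 10 bp
  205→215: 10 bp
  215→12 (wrap): 217-215+12 = 14 bp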